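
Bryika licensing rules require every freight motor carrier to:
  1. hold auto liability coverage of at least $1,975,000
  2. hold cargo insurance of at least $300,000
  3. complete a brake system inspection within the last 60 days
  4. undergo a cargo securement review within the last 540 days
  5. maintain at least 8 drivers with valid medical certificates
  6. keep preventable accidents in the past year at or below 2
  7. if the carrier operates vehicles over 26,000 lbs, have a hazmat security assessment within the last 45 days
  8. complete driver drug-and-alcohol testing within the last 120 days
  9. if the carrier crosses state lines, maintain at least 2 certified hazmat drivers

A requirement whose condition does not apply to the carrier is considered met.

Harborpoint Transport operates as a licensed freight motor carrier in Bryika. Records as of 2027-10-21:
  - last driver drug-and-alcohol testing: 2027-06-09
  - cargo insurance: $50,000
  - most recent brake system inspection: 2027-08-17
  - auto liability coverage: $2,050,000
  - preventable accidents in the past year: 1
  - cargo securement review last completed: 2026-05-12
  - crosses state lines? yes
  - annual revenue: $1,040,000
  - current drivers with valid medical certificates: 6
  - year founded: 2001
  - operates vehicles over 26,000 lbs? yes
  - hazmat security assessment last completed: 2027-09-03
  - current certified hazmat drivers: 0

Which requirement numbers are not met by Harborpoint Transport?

1. auto liability coverage $2,050,000 ≥ $1,975,000 → met
2. cargo insurance $50,000 < $300,000 → not met
3. brake system inspection 65 days ago vs limit 60 → not met
4. cargo securement review 527 days ago vs limit 540 → met
5. drivers with valid medical certificates 6 < 8 → not met
6. preventable accidents in the past year 1 ≤ 2 → met
7. condition 'operates vehicles over 26,000 lbs' holds; hazmat security assessment 48 days ago vs limit 45 → not met
8. driver drug-and-alcohol testing 134 days ago vs limit 120 → not met
9. condition 'crosses state lines' holds; certified hazmat drivers 0 < 2 → not met
Not met: 2, 3, 5, 7, 8, 9

2, 3, 5, 7, 8, 9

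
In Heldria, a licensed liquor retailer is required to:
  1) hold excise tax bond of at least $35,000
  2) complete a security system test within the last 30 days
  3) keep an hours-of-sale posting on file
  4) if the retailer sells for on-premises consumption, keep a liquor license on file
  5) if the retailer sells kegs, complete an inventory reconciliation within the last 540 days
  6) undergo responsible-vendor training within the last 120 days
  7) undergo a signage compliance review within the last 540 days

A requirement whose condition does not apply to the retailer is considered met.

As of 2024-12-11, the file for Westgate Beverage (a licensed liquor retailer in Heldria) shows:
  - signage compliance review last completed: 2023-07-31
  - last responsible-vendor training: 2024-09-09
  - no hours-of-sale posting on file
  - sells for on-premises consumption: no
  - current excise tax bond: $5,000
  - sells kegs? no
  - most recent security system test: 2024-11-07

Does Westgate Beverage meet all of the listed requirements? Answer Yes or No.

No

1. excise tax bond $5,000 < $35,000 → not met
2. security system test 34 days ago vs limit 30 → not met
3. hours-of-sale posting absent → not met
4. condition 'sells for on-premises consumption' does not hold → requirement n/a → met
5. condition 'sells kegs' does not hold → requirement n/a → met
6. responsible-vendor training 93 days ago vs limit 120 → met
7. signage compliance review 499 days ago vs limit 540 → met
Not met: 1, 2, 3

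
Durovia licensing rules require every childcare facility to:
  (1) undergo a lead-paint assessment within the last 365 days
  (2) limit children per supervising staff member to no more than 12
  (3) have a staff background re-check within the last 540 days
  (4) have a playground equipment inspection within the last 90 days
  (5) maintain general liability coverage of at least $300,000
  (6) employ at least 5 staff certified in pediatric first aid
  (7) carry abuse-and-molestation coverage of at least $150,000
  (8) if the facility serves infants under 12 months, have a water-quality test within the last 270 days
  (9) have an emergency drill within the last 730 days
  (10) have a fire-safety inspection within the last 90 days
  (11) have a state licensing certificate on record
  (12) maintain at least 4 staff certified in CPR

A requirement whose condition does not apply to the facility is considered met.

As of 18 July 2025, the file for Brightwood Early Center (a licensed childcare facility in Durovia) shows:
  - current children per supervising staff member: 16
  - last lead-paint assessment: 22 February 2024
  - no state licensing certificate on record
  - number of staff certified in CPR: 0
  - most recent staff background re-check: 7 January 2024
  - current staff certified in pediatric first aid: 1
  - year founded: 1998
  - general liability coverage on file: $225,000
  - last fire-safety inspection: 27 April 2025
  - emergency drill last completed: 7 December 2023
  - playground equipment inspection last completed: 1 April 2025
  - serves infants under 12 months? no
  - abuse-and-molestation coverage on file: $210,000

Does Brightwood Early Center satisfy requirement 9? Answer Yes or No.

9. emergency drill 589 days ago vs limit 730 → met

Yes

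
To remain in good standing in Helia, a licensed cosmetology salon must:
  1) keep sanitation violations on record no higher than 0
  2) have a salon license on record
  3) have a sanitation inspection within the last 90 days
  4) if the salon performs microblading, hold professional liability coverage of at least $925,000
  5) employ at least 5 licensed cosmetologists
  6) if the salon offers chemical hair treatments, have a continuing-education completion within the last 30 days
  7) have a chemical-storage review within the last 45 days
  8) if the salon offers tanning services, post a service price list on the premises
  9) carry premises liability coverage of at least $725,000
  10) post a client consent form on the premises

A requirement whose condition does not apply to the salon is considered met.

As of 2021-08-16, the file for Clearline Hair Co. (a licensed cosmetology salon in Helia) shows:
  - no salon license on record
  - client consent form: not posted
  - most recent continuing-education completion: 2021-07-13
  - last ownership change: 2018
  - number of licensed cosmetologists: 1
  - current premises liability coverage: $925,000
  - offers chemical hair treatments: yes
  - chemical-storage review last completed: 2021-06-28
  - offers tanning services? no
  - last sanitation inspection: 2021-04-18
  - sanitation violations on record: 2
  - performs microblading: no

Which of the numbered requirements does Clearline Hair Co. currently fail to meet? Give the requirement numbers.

1. sanitation violations on record 2 > 0 → not met
2. salon license absent → not met
3. sanitation inspection 120 days ago vs limit 90 → not met
4. condition 'performs microblading' does not hold → requirement n/a → met
5. licensed cosmetologists 1 < 5 → not met
6. condition 'offers chemical hair treatments' holds; continuing-education completion 34 days ago vs limit 30 → not met
7. chemical-storage review 49 days ago vs limit 45 → not met
8. condition 'offers tanning services' does not hold → requirement n/a → met
9. premises liability coverage $925,000 ≥ $725,000 → met
10. client consent form absent → not met
Not met: 1, 2, 3, 5, 6, 7, 10

1, 2, 3, 5, 6, 7, 10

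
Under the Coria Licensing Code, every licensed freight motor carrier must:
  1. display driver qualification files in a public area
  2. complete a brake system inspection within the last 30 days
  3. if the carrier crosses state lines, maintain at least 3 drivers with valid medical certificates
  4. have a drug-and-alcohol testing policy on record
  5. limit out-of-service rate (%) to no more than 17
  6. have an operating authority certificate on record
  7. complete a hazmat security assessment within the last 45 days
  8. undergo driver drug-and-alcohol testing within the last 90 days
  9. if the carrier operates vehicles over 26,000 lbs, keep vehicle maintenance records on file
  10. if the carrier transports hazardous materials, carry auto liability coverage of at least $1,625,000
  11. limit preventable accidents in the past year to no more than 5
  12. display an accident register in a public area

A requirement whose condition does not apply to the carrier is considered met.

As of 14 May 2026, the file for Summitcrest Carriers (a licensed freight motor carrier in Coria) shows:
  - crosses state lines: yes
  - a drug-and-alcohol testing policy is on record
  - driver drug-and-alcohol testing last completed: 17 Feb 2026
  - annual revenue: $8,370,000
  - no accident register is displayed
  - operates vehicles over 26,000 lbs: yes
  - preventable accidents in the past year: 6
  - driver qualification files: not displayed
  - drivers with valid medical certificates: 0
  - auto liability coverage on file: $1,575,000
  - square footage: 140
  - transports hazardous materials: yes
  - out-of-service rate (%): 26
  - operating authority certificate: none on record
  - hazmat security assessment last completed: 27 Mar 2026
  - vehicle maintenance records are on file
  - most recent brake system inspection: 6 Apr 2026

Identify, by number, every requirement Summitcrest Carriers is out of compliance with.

1, 2, 3, 5, 6, 7, 10, 11, 12

1. driver qualification files absent → not met
2. brake system inspection 38 days ago vs limit 30 → not met
3. condition 'crosses state lines' holds; drivers with valid medical certificates 0 < 3 → not met
4. drug-and-alcohol testing policy present → met
5. out-of-service rate (%) 26 > 17 → not met
6. operating authority certificate absent → not met
7. hazmat security assessment 48 days ago vs limit 45 → not met
8. driver drug-and-alcohol testing 86 days ago vs limit 90 → met
9. condition 'operates vehicles over 26,000 lbs' holds; vehicle maintenance records present → met
10. condition 'transports hazardous materials' holds; auto liability coverage $1,575,000 < $1,625,000 → not met
11. preventable accidents in the past year 6 > 5 → not met
12. accident register absent → not met
Not met: 1, 2, 3, 5, 6, 7, 10, 11, 12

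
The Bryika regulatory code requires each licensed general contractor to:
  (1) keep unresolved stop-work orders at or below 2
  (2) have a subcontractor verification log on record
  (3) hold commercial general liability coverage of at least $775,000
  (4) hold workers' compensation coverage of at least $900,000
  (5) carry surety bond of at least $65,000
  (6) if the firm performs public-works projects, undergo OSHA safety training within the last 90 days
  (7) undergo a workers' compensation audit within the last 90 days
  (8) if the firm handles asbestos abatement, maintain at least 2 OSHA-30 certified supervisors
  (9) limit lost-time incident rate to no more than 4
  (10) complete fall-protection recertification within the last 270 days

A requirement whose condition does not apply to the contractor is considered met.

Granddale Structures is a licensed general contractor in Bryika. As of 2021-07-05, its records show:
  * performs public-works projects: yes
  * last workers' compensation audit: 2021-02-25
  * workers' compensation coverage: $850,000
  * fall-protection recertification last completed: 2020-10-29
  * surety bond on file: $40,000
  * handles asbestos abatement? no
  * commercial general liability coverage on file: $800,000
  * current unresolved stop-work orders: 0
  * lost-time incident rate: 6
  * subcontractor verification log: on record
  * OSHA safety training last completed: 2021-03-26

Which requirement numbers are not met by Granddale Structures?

4, 5, 6, 7, 9

1. unresolved stop-work orders 0 ≤ 2 → met
2. subcontractor verification log present → met
3. commercial general liability coverage $800,000 ≥ $775,000 → met
4. workers' compensation coverage $850,000 < $900,000 → not met
5. surety bond $40,000 < $65,000 → not met
6. condition 'performs public-works projects' holds; OSHA safety training 101 days ago vs limit 90 → not met
7. workers' compensation audit 130 days ago vs limit 90 → not met
8. condition 'handles asbestos abatement' does not hold → requirement n/a → met
9. lost-time incident rate 6 > 4 → not met
10. fall-protection recertification 249 days ago vs limit 270 → met
Not met: 4, 5, 6, 7, 9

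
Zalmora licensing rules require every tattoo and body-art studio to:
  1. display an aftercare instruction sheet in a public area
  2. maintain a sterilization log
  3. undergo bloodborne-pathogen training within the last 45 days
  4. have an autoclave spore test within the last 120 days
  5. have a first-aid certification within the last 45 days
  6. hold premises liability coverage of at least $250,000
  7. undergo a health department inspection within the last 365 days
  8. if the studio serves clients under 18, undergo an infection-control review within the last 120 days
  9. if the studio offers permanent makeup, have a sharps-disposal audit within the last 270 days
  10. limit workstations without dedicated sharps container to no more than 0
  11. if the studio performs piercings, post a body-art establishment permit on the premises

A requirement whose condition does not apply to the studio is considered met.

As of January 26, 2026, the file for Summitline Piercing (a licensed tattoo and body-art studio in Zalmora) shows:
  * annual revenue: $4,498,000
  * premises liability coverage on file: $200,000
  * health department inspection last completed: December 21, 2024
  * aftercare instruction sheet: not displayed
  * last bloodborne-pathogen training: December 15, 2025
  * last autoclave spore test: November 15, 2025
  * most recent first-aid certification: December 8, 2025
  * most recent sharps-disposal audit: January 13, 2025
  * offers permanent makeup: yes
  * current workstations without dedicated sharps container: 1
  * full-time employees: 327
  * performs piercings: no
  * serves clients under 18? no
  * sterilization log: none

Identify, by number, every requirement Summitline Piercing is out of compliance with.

1, 2, 5, 6, 7, 9, 10

1. aftercare instruction sheet absent → not met
2. sterilization log absent → not met
3. bloodborne-pathogen training 42 days ago vs limit 45 → met
4. autoclave spore test 72 days ago vs limit 120 → met
5. first-aid certification 49 days ago vs limit 45 → not met
6. premises liability coverage $200,000 < $250,000 → not met
7. health department inspection 401 days ago vs limit 365 → not met
8. condition 'serves clients under 18' does not hold → requirement n/a → met
9. condition 'offers permanent makeup' holds; sharps-disposal audit 378 days ago vs limit 270 → not met
10. workstations without dedicated sharps container 1 > 0 → not met
11. condition 'performs piercings' does not hold → requirement n/a → met
Not met: 1, 2, 5, 6, 7, 9, 10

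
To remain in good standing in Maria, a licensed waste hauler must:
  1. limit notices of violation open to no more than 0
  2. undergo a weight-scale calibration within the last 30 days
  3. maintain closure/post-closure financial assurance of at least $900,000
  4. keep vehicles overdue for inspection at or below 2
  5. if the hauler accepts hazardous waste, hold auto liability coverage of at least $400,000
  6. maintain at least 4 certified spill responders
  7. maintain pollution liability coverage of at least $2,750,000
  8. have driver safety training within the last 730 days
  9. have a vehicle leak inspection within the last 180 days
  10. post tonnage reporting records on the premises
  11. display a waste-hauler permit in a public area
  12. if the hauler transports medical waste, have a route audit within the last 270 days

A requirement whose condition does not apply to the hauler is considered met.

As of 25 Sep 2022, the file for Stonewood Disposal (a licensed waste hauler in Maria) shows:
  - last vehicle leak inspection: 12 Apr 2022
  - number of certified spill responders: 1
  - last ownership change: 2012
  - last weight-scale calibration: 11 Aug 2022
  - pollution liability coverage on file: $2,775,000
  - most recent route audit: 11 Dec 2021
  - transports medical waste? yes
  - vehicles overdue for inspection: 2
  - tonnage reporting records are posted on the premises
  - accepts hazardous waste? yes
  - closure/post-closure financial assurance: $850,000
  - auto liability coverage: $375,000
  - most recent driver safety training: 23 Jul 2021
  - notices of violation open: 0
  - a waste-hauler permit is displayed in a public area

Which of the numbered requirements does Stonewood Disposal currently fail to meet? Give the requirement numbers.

2, 3, 5, 6, 12

1. notices of violation open 0 ≤ 0 → met
2. weight-scale calibration 45 days ago vs limit 30 → not met
3. closure/post-closure financial assurance $850,000 < $900,000 → not met
4. vehicles overdue for inspection 2 ≤ 2 → met
5. condition 'accepts hazardous waste' holds; auto liability coverage $375,000 < $400,000 → not met
6. certified spill responders 1 < 4 → not met
7. pollution liability coverage $2,775,000 ≥ $2,750,000 → met
8. driver safety training 429 days ago vs limit 730 → met
9. vehicle leak inspection 166 days ago vs limit 180 → met
10. tonnage reporting records present → met
11. waste-hauler permit present → met
12. condition 'transports medical waste' holds; route audit 288 days ago vs limit 270 → not met
Not met: 2, 3, 5, 6, 12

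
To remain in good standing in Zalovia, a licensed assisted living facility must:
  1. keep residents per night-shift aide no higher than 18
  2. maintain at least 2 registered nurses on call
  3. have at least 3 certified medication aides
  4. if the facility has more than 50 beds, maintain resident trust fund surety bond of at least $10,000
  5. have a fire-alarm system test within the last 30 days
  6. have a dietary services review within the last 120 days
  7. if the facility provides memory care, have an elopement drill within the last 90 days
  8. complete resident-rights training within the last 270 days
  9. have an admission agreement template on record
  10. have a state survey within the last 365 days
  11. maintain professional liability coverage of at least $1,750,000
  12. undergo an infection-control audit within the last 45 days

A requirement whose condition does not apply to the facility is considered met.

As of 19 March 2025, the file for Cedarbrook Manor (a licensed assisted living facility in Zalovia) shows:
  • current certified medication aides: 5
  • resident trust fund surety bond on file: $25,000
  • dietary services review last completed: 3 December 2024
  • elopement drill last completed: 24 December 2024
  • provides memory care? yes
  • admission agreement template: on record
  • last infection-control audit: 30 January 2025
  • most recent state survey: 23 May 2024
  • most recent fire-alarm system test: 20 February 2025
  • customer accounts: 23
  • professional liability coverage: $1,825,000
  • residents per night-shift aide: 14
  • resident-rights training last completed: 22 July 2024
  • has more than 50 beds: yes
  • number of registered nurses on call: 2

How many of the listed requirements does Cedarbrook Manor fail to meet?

1. residents per night-shift aide 14 ≤ 18 → met
2. registered nurses on call 2 ≥ 2 → met
3. certified medication aides 5 ≥ 3 → met
4. condition 'has more than 50 beds' holds; resident trust fund surety bond $25,000 ≥ $10,000 → met
5. fire-alarm system test 27 days ago vs limit 30 → met
6. dietary services review 106 days ago vs limit 120 → met
7. condition 'provides memory care' holds; elopement drill 85 days ago vs limit 90 → met
8. resident-rights training 240 days ago vs limit 270 → met
9. admission agreement template present → met
10. state survey 300 days ago vs limit 365 → met
11. professional liability coverage $1,825,000 ≥ $1,750,000 → met
12. infection-control audit 48 days ago vs limit 45 → not met
Not met: 1 of 12

1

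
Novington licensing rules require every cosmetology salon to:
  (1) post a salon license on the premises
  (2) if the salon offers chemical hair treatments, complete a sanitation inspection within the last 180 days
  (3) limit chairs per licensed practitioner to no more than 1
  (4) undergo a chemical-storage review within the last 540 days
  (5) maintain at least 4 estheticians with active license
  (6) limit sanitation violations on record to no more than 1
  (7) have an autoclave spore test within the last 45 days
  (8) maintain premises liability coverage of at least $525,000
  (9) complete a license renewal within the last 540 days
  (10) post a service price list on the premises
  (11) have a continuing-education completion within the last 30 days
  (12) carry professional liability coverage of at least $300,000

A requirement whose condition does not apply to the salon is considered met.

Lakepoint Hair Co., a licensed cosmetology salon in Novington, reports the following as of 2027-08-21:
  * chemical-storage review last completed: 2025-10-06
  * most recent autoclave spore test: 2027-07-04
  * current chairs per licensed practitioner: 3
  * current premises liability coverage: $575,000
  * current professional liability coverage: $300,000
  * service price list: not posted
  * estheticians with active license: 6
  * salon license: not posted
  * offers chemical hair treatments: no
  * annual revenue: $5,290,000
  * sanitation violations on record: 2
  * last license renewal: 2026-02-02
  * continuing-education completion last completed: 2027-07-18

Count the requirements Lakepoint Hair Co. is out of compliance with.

8

1. salon license absent → not met
2. condition 'offers chemical hair treatments' does not hold → requirement n/a → met
3. chairs per licensed practitioner 3 > 1 → not met
4. chemical-storage review 684 days ago vs limit 540 → not met
5. estheticians with active license 6 ≥ 4 → met
6. sanitation violations on record 2 > 1 → not met
7. autoclave spore test 48 days ago vs limit 45 → not met
8. premises liability coverage $575,000 ≥ $525,000 → met
9. license renewal 565 days ago vs limit 540 → not met
10. service price list absent → not met
11. continuing-education completion 34 days ago vs limit 30 → not met
12. professional liability coverage $300,000 ≥ $300,000 → met
Not met: 8 of 12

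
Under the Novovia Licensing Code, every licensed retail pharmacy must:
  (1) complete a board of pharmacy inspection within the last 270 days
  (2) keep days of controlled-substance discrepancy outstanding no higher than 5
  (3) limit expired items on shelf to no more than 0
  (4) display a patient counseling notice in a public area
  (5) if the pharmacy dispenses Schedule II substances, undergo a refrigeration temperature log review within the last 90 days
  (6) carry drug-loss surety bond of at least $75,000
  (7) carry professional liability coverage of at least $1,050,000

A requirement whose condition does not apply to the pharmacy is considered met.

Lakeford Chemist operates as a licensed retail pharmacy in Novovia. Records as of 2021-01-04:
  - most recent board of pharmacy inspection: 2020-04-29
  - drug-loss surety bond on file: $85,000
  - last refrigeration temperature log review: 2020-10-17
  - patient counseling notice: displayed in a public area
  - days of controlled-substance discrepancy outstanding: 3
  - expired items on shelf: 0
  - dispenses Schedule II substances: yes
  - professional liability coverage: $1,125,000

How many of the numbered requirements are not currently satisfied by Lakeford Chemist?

0

1. board of pharmacy inspection 250 days ago vs limit 270 → met
2. days of controlled-substance discrepancy outstanding 3 ≤ 5 → met
3. expired items on shelf 0 ≤ 0 → met
4. patient counseling notice present → met
5. condition 'dispenses Schedule II substances' holds; refrigeration temperature log review 79 days ago vs limit 90 → met
6. drug-loss surety bond $85,000 ≥ $75,000 → met
7. professional liability coverage $1,125,000 ≥ $1,050,000 → met
Not met: 0 of 7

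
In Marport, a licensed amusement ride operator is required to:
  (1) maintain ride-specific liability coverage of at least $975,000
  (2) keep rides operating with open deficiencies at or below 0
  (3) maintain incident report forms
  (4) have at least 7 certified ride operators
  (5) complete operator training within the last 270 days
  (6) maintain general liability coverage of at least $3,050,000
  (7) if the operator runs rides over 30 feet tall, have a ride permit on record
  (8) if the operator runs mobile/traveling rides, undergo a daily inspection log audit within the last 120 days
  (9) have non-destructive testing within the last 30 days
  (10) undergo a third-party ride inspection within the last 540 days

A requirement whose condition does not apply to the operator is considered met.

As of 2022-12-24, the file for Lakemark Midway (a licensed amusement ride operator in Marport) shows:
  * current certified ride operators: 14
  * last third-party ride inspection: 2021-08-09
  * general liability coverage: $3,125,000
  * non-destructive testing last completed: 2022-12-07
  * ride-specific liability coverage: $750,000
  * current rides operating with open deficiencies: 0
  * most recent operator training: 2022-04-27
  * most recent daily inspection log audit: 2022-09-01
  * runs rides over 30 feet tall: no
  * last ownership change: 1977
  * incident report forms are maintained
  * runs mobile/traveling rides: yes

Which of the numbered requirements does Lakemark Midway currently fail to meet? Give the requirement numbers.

1. ride-specific liability coverage $750,000 < $975,000 → not met
2. rides operating with open deficiencies 0 ≤ 0 → met
3. incident report forms present → met
4. certified ride operators 14 ≥ 7 → met
5. operator training 241 days ago vs limit 270 → met
6. general liability coverage $3,125,000 ≥ $3,050,000 → met
7. condition 'runs rides over 30 feet tall' does not hold → requirement n/a → met
8. condition 'runs mobile/traveling rides' holds; daily inspection log audit 114 days ago vs limit 120 → met
9. non-destructive testing 17 days ago vs limit 30 → met
10. third-party ride inspection 502 days ago vs limit 540 → met
Not met: 1

1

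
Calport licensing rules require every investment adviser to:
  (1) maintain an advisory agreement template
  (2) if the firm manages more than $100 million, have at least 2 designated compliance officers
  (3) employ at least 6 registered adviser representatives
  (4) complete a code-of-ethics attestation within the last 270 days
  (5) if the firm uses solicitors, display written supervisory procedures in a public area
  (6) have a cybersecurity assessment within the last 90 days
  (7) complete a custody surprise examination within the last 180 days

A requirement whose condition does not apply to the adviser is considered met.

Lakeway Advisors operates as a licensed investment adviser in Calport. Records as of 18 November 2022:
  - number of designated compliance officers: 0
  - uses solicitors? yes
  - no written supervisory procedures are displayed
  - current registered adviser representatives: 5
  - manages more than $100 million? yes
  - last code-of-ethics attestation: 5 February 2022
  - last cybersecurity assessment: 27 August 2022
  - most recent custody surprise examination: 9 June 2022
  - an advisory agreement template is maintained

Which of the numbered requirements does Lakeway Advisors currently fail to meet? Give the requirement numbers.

1. advisory agreement template present → met
2. condition 'manages more than $100 million' holds; designated compliance officers 0 < 2 → not met
3. registered adviser representatives 5 < 6 → not met
4. code-of-ethics attestation 286 days ago vs limit 270 → not met
5. condition 'uses solicitors' holds; written supervisory procedures absent → not met
6. cybersecurity assessment 83 days ago vs limit 90 → met
7. custody surprise examination 162 days ago vs limit 180 → met
Not met: 2, 3, 4, 5

2, 3, 4, 5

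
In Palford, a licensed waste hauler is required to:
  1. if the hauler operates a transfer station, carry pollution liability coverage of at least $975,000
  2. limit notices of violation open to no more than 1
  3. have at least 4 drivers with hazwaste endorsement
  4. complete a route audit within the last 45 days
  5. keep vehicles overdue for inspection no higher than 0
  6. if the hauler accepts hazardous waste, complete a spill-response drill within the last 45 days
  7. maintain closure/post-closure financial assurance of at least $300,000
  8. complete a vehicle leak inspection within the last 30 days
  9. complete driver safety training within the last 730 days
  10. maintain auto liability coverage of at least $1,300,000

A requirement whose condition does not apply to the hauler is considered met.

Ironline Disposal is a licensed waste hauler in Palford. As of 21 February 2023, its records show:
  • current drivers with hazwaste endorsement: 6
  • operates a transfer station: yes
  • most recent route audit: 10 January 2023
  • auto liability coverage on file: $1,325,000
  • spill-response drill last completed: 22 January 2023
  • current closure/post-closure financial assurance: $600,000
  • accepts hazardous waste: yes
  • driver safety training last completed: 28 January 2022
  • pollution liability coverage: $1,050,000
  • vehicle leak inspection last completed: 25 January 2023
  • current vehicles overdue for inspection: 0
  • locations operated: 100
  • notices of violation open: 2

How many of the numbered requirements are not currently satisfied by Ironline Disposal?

1. condition 'operates a transfer station' holds; pollution liability coverage $1,050,000 ≥ $975,000 → met
2. notices of violation open 2 > 1 → not met
3. drivers with hazwaste endorsement 6 ≥ 4 → met
4. route audit 42 days ago vs limit 45 → met
5. vehicles overdue for inspection 0 ≤ 0 → met
6. condition 'accepts hazardous waste' holds; spill-response drill 30 days ago vs limit 45 → met
7. closure/post-closure financial assurance $600,000 ≥ $300,000 → met
8. vehicle leak inspection 27 days ago vs limit 30 → met
9. driver safety training 389 days ago vs limit 730 → met
10. auto liability coverage $1,325,000 ≥ $1,300,000 → met
Not met: 1 of 10

1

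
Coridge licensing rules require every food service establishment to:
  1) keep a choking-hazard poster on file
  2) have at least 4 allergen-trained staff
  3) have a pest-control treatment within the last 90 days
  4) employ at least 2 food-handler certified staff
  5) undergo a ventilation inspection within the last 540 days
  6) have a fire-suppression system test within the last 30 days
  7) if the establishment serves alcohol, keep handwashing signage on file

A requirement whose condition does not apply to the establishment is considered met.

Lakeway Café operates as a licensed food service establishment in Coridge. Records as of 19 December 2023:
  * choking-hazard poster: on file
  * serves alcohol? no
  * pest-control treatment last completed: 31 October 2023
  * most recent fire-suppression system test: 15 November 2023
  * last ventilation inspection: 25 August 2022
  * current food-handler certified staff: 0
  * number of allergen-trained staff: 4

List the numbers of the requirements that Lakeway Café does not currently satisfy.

1. choking-hazard poster present → met
2. allergen-trained staff 4 ≥ 4 → met
3. pest-control treatment 49 days ago vs limit 90 → met
4. food-handler certified staff 0 < 2 → not met
5. ventilation inspection 481 days ago vs limit 540 → met
6. fire-suppression system test 34 days ago vs limit 30 → not met
7. condition 'serves alcohol' does not hold → requirement n/a → met
Not met: 4, 6

4, 6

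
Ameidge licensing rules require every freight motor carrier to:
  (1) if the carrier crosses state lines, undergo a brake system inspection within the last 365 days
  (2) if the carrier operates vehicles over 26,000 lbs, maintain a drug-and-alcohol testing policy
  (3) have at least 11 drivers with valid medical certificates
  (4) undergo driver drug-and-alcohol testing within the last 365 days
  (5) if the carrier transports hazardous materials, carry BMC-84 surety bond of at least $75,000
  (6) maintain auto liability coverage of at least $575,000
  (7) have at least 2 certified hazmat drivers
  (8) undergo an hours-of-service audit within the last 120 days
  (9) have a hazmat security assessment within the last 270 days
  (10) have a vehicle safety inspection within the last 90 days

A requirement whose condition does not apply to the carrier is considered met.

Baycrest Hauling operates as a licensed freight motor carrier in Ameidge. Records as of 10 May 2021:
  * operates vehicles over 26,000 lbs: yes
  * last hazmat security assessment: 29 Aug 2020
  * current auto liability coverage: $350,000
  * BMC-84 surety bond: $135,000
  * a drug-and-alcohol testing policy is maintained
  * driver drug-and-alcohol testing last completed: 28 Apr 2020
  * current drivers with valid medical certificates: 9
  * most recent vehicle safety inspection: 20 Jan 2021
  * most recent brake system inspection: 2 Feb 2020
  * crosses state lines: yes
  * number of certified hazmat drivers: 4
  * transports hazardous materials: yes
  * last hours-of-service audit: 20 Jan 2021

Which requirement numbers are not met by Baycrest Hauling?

1. condition 'crosses state lines' holds; brake system inspection 463 days ago vs limit 365 → not met
2. condition 'operates vehicles over 26,000 lbs' holds; drug-and-alcohol testing policy present → met
3. drivers with valid medical certificates 9 < 11 → not met
4. driver drug-and-alcohol testing 377 days ago vs limit 365 → not met
5. condition 'transports hazardous materials' holds; BMC-84 surety bond $135,000 ≥ $75,000 → met
6. auto liability coverage $350,000 < $575,000 → not met
7. certified hazmat drivers 4 ≥ 2 → met
8. hours-of-service audit 110 days ago vs limit 120 → met
9. hazmat security assessment 254 days ago vs limit 270 → met
10. vehicle safety inspection 110 days ago vs limit 90 → not met
Not met: 1, 3, 4, 6, 10

1, 3, 4, 6, 10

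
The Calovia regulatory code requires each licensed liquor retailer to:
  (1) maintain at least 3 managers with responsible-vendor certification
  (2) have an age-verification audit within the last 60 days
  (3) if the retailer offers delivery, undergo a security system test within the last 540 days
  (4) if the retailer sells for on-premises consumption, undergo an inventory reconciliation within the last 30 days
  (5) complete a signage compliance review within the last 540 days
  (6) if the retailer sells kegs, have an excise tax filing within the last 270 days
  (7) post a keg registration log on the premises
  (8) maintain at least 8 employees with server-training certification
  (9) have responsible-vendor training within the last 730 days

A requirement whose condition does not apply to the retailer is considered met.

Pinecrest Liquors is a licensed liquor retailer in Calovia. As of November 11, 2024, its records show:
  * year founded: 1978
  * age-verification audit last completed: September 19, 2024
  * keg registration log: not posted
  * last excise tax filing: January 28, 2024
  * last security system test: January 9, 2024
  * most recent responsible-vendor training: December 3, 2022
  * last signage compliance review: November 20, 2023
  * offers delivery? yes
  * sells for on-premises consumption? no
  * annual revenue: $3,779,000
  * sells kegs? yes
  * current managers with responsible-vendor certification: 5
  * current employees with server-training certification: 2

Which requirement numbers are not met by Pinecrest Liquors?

1. managers with responsible-vendor certification 5 ≥ 3 → met
2. age-verification audit 53 days ago vs limit 60 → met
3. condition 'offers delivery' holds; security system test 307 days ago vs limit 540 → met
4. condition 'sells for on-premises consumption' does not hold → requirement n/a → met
5. signage compliance review 357 days ago vs limit 540 → met
6. condition 'sells kegs' holds; excise tax filing 288 days ago vs limit 270 → not met
7. keg registration log absent → not met
8. employees with server-training certification 2 < 8 → not met
9. responsible-vendor training 709 days ago vs limit 730 → met
Not met: 6, 7, 8

6, 7, 8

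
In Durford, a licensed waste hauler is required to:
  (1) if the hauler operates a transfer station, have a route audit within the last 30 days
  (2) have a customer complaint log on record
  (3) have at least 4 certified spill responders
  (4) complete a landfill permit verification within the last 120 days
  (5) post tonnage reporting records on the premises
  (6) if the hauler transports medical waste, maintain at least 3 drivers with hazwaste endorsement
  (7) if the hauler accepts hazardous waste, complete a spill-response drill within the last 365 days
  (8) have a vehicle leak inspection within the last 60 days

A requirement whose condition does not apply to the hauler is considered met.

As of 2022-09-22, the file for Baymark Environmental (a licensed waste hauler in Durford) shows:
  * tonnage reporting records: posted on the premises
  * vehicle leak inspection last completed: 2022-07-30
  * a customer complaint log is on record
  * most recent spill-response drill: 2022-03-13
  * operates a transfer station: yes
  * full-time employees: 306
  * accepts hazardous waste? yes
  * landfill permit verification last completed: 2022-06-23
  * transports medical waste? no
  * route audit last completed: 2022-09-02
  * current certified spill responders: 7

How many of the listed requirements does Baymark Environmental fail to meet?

0

1. condition 'operates a transfer station' holds; route audit 20 days ago vs limit 30 → met
2. customer complaint log present → met
3. certified spill responders 7 ≥ 4 → met
4. landfill permit verification 91 days ago vs limit 120 → met
5. tonnage reporting records present → met
6. condition 'transports medical waste' does not hold → requirement n/a → met
7. condition 'accepts hazardous waste' holds; spill-response drill 193 days ago vs limit 365 → met
8. vehicle leak inspection 54 days ago vs limit 60 → met
Not met: 0 of 8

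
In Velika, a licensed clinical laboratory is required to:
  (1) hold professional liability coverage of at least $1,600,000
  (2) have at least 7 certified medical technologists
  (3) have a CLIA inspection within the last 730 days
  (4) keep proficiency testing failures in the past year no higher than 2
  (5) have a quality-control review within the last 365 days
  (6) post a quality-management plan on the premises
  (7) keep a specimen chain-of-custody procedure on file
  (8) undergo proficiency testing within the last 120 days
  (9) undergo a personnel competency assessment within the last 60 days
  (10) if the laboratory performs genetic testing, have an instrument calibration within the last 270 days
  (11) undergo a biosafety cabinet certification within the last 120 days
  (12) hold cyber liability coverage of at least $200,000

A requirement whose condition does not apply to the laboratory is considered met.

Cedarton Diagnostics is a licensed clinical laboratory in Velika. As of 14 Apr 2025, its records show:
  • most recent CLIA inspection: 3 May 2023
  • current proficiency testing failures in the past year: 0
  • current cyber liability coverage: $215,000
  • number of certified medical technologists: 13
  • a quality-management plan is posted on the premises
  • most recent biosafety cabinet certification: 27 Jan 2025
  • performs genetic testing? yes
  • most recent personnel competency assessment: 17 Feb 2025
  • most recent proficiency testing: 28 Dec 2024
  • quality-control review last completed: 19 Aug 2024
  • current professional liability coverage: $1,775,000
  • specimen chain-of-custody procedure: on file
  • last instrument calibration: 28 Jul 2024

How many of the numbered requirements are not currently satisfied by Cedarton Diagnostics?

1. professional liability coverage $1,775,000 ≥ $1,600,000 → met
2. certified medical technologists 13 ≥ 7 → met
3. CLIA inspection 712 days ago vs limit 730 → met
4. proficiency testing failures in the past year 0 ≤ 2 → met
5. quality-control review 238 days ago vs limit 365 → met
6. quality-management plan present → met
7. specimen chain-of-custody procedure present → met
8. proficiency testing 107 days ago vs limit 120 → met
9. personnel competency assessment 56 days ago vs limit 60 → met
10. condition 'performs genetic testing' holds; instrument calibration 260 days ago vs limit 270 → met
11. biosafety cabinet certification 77 days ago vs limit 120 → met
12. cyber liability coverage $215,000 ≥ $200,000 → met
Not met: 0 of 12

0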